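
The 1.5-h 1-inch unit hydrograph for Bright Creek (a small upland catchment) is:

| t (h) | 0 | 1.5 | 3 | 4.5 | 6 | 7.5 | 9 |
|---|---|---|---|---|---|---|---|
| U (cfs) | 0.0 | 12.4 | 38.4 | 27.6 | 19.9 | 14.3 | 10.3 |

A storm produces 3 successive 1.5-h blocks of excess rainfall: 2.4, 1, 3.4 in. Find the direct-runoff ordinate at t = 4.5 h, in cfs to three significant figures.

By discrete convolution, Q_j = Σ (P_i / 1 in) · U_{j−i}.
At t = 4.5 h (j=3): Q = (2.4/1)·27.6 + (1/1)·38.4 + (3.4/1)·12.4 = 147 cfs.

Q ≈ 147 cfs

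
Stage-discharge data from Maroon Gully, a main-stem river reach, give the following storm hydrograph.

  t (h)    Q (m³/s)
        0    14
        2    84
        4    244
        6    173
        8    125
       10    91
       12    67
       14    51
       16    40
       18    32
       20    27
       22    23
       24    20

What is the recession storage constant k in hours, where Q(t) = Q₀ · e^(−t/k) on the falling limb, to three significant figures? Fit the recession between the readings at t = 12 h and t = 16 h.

On the falling limb, Q drops from 67 to 40 m³/s between t = 12 h and t = 16 h (Δt = 4 h).
k = −Δt / ln(Q₂/Q₁) = −4 / ln(40/67) = 7.75 h.

k ≈ 7.75 h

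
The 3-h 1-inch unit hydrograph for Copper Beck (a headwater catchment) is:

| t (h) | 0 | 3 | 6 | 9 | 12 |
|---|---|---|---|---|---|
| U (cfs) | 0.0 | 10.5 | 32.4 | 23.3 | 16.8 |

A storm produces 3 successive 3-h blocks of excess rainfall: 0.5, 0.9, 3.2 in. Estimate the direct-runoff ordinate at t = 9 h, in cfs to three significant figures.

Q ≈ 74.4 cfs

By discrete convolution, Q_j = Σ (P_i / 1 in) · U_{j−i}.
At t = 9 h (j=3): Q = (0.5/1)·23.3 + (0.9/1)·32.4 + (3.2/1)·10.5 = 74.4 cfs.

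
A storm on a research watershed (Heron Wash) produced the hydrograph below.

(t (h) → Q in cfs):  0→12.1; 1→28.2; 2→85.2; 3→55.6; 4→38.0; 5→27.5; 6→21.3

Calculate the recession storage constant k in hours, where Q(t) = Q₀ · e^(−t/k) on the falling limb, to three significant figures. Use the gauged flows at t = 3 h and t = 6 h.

On the falling limb, Q drops from 55.6 to 21.3 cfs between t = 3 h and t = 6 h (Δt = 3 h).
k = −Δt / ln(Q₂/Q₁) = −3 / ln(21.3/55.6) = 3.13 h.

k ≈ 3.13 h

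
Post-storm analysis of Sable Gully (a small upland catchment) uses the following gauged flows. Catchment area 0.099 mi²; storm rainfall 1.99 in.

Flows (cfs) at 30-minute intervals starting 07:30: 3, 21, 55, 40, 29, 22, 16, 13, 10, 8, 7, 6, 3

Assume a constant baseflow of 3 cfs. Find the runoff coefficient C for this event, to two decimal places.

C ≈ 0.76

ΣQ_DR = 194.0 cfs; V = ΣQ_DR·Δt = 3.492 × 10^5 ft³.
Runoff depth d = V / A = 1.518 in.
C = d / P = 1.518 / 1.99 = 0.76.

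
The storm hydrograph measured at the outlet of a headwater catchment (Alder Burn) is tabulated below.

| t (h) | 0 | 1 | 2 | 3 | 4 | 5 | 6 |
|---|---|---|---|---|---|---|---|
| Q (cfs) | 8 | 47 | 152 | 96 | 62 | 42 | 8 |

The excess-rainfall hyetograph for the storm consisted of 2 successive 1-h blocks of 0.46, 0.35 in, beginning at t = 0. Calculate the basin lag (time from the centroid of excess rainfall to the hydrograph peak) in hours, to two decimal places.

Centroid of excess rainfall: t_c = Σ P_i·t̄_i / ΣP_i = 0.9321 h (block centres at 0.5, 1.5 h).
Hydrograph peak occurs at t = 2 h, so basin lag t_L = 2 − 0.9321 = 1.07 h.

t_L ≈ 1.07 h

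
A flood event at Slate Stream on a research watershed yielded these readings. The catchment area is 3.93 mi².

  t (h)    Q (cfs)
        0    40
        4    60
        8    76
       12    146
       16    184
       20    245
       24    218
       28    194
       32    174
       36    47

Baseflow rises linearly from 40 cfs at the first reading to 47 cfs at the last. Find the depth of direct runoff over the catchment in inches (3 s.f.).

Direct runoff: 0.00, 19.22, 34.44, 103.67, 140.89, 201.11, 173.33, 148.56, 127.78, 0.00 cfs; ΣQ_DR = 949.0 cfs.
V = ΣQ_DR · Δt = 949.0 × 14400 s = 1.367 × 10^7 ft³.
Over A = 3.93 mi², depth = V / A = 1.50 in.

d ≈ 1.50 in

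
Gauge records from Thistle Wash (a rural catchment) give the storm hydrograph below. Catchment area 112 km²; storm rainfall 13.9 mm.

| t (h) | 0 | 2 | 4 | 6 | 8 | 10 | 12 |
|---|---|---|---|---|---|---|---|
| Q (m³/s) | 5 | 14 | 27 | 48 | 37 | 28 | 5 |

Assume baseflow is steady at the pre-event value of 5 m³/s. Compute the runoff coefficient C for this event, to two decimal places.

ΣQ_DR = 129.0 m³/s; V = ΣQ_DR·Δt = 9.288 × 10^5 m³.
Runoff depth d = V / A = 8.293 mm.
C = d / P = 8.293 / 13.9 = 0.60.

C ≈ 0.60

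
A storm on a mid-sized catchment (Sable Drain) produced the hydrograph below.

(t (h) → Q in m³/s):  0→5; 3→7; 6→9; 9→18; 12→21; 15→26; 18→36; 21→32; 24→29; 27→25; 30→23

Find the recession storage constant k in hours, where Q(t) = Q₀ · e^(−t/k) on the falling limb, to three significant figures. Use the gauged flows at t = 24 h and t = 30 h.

On the falling limb, Q drops from 29 to 23 m³/s between t = 24 h and t = 30 h (Δt = 6 h).
k = −Δt / ln(Q₂/Q₁) = −6 / ln(23/29) = 25.9 h.

k ≈ 25.9 h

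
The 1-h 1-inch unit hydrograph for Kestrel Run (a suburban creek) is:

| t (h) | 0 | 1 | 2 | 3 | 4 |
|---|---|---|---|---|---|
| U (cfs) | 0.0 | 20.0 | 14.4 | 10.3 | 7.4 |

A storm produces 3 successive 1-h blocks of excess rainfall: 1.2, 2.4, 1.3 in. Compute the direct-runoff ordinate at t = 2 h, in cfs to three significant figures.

Q ≈ 65.3 cfs

By discrete convolution, Q_j = Σ (P_i / 1 in) · U_{j−i}.
At t = 2 h (j=2): Q = (1.2/1)·14.4 + (2.4/1)·20.0 + (1.3/1)·0.0 = 65.3 cfs.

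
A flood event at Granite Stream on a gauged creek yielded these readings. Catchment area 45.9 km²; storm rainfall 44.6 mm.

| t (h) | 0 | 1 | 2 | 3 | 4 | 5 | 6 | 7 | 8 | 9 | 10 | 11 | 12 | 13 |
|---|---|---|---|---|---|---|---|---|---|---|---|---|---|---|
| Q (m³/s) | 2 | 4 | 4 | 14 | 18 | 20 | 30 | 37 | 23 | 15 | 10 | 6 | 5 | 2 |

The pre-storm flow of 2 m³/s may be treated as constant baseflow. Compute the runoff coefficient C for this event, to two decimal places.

ΣQ_DR = 162.0 m³/s; V = ΣQ_DR·Δt = 5.832 × 10^5 m³.
Runoff depth d = V / A = 12.71 mm.
C = d / P = 12.71 / 44.6 = 0.28.

C ≈ 0.28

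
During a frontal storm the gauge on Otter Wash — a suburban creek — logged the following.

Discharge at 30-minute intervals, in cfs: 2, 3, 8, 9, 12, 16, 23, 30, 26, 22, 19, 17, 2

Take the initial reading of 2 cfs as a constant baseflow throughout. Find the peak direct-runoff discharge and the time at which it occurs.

Q_p = 28.0 cfs at t = 3.5 h

Subtracting baseflow gives direct-runoff ordinates: 0.0, 1.0, 6.0, 7.0, 10.0, 14.0, 21.0, 28.0, 24.0, 20.0, 17.0, 15.0, 0.0 cfs.
The maximum is 28.0 cfs, occurring at the reading for t = 3.5 h.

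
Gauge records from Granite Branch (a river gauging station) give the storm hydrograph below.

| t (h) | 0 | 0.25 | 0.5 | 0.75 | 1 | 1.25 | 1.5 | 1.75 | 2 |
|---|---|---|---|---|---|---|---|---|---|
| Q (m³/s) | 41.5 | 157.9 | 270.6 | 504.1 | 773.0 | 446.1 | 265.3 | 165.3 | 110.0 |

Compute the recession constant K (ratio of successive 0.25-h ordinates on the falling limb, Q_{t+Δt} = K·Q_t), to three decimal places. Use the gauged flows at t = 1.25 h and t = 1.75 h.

Using the recession-limb readings at t = 1.25 h and t = 1.75 h: Q falls from 446.1 to 165.3 m³/s over 2 intervals.
K = (Q₂/Q₁)^(1/2) = (165.3/446.1)^(1/2) = 0.609.

K ≈ 0.609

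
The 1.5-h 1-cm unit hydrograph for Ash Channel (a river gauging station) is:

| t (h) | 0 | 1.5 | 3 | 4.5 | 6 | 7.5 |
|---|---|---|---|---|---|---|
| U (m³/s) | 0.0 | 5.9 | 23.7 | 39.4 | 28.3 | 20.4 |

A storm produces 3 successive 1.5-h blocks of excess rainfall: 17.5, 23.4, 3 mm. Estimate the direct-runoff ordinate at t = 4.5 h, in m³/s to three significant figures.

By discrete convolution, Q_j = Σ (P_i / 10 mm) · U_{j−i}.
At t = 4.5 h (j=3): Q = (17.5/10)·39.4 + (23.4/10)·23.7 + (3/10)·5.9 = 126 m³/s.

Q ≈ 126 m³/s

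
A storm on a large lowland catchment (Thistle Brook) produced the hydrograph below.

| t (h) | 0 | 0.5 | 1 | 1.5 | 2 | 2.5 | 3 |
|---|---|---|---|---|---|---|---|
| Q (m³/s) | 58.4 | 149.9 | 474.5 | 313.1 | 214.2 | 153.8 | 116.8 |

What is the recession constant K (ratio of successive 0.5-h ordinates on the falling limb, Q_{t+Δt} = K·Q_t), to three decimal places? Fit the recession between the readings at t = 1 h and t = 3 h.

Using the recession-limb readings at t = 1 h and t = 3 h: Q falls from 474.5 to 116.8 m³/s over 4 intervals.
K = (Q₂/Q₁)^(1/4) = (116.8/474.5)^(1/4) = 0.704.

K ≈ 0.704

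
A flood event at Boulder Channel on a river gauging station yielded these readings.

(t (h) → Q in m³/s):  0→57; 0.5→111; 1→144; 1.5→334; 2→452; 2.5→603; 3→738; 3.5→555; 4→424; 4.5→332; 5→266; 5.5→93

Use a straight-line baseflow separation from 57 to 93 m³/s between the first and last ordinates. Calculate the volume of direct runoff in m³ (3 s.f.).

Direct-runoff ordinates (Q − Q_b): 0.00, 50.73, 80.45, 267.18, 381.91, 529.64, 661.36, 475.09, 340.82, 245.55, 176.27, 0.00 m³/s.
ΣQ_DR = 3209 m³/s.
With Δt = 0.5 h = 1800 s, V = ΣQ_DR · Δt = 3209 × 1800 = 5.78 × 10^6 m³.

V ≈ 5.78 × 10^6 m³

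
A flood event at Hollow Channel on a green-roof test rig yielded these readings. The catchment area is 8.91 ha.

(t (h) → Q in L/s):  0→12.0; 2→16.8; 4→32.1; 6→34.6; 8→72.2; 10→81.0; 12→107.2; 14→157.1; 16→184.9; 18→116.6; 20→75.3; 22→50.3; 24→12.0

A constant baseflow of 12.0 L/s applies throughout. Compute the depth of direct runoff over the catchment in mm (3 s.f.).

d ≈ 64.3 mm

Direct runoff: 0.0, 4.8, 20.1, 22.6, 60.2, 69.0, 95.2, 145.1, 172.9, 104.6, 63.3, 38.3, 0.0 L/s; ΣQ_DR = 796.1 L/s.
V = ΣQ_DR · Δt = 796.1 × 7200 s = 5.732 × 10^6 L.
Over A = 8.91 ha, depth = V / A = 64.3 mm.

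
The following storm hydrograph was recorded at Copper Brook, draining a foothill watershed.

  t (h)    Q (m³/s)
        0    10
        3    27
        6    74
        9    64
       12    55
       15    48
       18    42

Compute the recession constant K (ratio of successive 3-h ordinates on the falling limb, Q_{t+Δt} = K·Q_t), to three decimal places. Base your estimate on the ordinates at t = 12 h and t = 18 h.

K ≈ 0.874

Using the recession-limb readings at t = 12 h and t = 18 h: Q falls from 55 to 42 m³/s over 2 intervals.
K = (Q₂/Q₁)^(1/2) = (42/55)^(1/2) = 0.874.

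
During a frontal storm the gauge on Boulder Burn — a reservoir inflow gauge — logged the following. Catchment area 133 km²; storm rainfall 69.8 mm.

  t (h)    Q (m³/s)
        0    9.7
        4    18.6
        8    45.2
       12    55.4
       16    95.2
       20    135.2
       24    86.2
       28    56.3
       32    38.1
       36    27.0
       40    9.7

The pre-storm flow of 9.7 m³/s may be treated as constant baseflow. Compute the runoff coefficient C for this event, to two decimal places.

ΣQ_DR = 469.9 m³/s; V = ΣQ_DR·Δt = 6.767 × 10^6 m³.
Runoff depth d = V / A = 50.88 mm.
C = d / P = 50.88 / 69.8 = 0.73.

C ≈ 0.73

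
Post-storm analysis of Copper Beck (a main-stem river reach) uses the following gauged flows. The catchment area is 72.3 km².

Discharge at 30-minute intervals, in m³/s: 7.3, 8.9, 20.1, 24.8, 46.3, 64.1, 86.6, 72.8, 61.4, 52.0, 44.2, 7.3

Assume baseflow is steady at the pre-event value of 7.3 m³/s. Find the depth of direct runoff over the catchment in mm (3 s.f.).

Direct runoff: 0.0, 1.6, 12.8, 17.5, 39.0, 56.8, 79.3, 65.5, 54.1, 44.7, 36.9, 0.0 m³/s; ΣQ_DR = 408.2 m³/s.
V = ΣQ_DR · Δt = 408.2 × 1800 s = 7.348 × 10^5 m³.
Over A = 72.3 km², depth = V / A = 10.2 mm.

d ≈ 10.2 mm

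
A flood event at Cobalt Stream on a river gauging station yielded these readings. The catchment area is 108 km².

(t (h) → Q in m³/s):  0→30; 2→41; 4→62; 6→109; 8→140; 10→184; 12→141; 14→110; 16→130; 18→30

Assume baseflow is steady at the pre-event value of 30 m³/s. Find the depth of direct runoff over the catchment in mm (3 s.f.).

Direct runoff: 0.0, 11.0, 32.0, 79.0, 110.0, 154.0, 111.0, 80.0, 100.0, 0.0 m³/s; ΣQ_DR = 677.0 m³/s.
V = ΣQ_DR · Δt = 677.0 × 7200 s = 4.874 × 10^6 m³.
Over A = 108 km², depth = V / A = 45.1 mm.

d ≈ 45.1 mm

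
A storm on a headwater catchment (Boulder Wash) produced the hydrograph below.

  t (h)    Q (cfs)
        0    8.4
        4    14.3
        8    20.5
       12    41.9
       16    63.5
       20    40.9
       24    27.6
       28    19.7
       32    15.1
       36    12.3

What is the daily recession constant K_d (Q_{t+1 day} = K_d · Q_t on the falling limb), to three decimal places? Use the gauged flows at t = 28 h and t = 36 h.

Between t = 28 h and t = 36 h the flow falls from 19.7 to 12.3 cfs over 2×4 h = 8 h.
Per-interval ratio K = (12.3/19.7)^(1/2) = 0.7902; K_d = K^(24/4) = 0.243.

K_d ≈ 0.243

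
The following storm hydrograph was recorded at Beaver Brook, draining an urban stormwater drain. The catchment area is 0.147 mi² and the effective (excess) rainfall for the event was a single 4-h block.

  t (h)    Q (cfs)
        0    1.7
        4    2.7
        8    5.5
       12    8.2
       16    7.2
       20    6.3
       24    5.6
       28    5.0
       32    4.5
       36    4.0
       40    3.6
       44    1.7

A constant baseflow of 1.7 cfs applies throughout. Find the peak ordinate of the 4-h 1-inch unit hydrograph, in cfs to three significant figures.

U_p ≈ 4.33 cfs

Direct runoff: 0.0, 1.0, 3.8, 6.5, 5.5, 4.6, 3.9, 3.3, 2.8, 2.3, 1.9, 0.0 cfs; ΣQ_DR = 35.60 cfs, peak = 6.5 cfs.
Runoff depth d = ΣQ_DR·Δt / A = 35.60 × 14400 / (0.147 mi²) = 1.501 in.
The 1-inch UH is the DRH scaled by (1 in)/d, so U_p = 6.5 × 1/1.501 = 4.33 cfs.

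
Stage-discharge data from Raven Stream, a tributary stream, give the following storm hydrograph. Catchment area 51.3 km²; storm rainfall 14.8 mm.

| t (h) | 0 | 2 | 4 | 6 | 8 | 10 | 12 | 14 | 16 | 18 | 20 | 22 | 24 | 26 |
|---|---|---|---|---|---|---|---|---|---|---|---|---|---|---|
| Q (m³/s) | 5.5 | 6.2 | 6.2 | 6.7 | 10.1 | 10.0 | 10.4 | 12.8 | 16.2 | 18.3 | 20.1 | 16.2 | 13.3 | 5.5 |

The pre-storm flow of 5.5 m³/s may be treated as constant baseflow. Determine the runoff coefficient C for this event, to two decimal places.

ΣQ_DR = 80.50 m³/s; V = ΣQ_DR·Δt = 5.796 × 10^5 m³.
Runoff depth d = V / A = 11.30 mm.
C = d / P = 11.30 / 14.8 = 0.76.

C ≈ 0.76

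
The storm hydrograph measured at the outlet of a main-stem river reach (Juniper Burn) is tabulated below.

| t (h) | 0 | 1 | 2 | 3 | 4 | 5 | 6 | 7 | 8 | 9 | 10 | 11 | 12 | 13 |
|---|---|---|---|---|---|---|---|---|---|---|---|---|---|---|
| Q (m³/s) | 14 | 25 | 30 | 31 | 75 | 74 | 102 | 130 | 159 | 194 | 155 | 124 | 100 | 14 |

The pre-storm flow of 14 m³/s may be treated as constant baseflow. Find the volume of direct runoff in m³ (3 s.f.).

Direct-runoff ordinates (Q − Q_b): 0.0, 11.0, 16.0, 17.0, 61.0, 60.0, 88.0, 116.0, 145.0, 180.0, 141.0, 110.0, 86.0, 0.0 m³/s.
ΣQ_DR = 1031 m³/s.
With Δt = 1 h = 3600 s, V = ΣQ_DR · Δt = 1031 × 3600 = 3.71 × 10^6 m³.

V ≈ 3.71 × 10^6 m³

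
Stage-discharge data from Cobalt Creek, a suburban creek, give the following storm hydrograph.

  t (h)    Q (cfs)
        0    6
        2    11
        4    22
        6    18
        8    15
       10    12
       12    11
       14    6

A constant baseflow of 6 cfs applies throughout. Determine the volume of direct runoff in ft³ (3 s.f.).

Direct-runoff ordinates (Q − Q_b): 0.0, 5.0, 16.0, 12.0, 9.0, 6.0, 5.0, 0.0 cfs.
ΣQ_DR = 53.00 cfs.
With Δt = 2 h = 7200 s, V = ΣQ_DR · Δt = 53.00 × 7200 = 3.82 × 10^5 ft³.

V ≈ 3.82 × 10^5 ft³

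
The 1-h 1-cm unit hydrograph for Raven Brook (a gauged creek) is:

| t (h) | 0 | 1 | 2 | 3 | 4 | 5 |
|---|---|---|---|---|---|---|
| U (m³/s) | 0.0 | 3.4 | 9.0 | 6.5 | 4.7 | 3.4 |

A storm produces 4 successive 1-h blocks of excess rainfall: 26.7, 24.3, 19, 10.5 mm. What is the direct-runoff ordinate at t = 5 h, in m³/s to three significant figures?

Q ≈ 42.3 m³/s

By discrete convolution, Q_j = Σ (P_i / 10 mm) · U_{j−i}.
At t = 5 h (j=5): Q = (26.7/10)·3.4 + (24.3/10)·4.7 + (19/10)·6.5 + (10.5/10)·9.0 = 42.3 m³/s.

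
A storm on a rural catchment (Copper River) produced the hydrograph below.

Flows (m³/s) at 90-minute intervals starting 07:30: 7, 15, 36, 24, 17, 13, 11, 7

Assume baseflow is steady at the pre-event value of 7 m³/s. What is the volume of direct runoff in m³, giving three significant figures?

Direct-runoff ordinates (Q − Q_b): 0.0, 8.0, 29.0, 17.0, 10.0, 6.0, 4.0, 0.0 m³/s.
ΣQ_DR = 74.00 m³/s.
With Δt = 1.5 h = 5400 s, V = ΣQ_DR · Δt = 74.00 × 5400 = 4.00 × 10^5 m³.

V ≈ 4.00 × 10^5 m³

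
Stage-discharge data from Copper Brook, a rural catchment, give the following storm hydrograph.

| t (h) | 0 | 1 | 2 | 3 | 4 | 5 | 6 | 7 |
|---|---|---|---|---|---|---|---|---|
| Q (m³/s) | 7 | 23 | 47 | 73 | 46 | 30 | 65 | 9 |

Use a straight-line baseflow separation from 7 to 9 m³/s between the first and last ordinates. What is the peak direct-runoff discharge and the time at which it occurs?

Subtracting baseflow gives direct-runoff ordinates: 0.00, 15.71, 39.43, 65.14, 37.86, 21.57, 56.29, 0.00 m³/s.
The maximum is 65.14 m³/s, occurring at the reading for t = 3 h.

Q_p = 65.14 m³/s at t = 3 h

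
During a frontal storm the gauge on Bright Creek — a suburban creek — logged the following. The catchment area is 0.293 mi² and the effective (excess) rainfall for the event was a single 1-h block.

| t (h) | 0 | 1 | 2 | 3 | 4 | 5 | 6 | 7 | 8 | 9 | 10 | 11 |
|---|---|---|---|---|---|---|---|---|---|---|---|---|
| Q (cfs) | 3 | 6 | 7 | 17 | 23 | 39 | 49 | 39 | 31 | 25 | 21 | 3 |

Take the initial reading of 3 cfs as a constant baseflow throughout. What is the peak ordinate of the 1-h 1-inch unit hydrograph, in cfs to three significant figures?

Direct runoff: 0.0, 3.0, 4.0, 14.0, 20.0, 36.0, 46.0, 36.0, 28.0, 22.0, 18.0, 0.0 cfs; ΣQ_DR = 227.0 cfs, peak = 46.0 cfs.
Runoff depth d = ΣQ_DR·Δt / A = 227.0 × 3600 / (0.293 mi²) = 1.201 in.
The 1-inch UH is the DRH scaled by (1 in)/d, so U_p = 46.0 × 1/1.201 = 38.3 cfs.

U_p ≈ 38.3 cfs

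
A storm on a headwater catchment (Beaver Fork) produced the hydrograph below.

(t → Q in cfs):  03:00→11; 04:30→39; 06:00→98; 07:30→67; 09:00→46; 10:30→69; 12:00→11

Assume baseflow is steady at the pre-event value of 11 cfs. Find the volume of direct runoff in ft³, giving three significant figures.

Direct-runoff ordinates (Q − Q_b): 0.0, 28.0, 87.0, 56.0, 35.0, 58.0, 0.0 cfs.
ΣQ_DR = 264.0 cfs.
With Δt = 1.5 h = 5400 s, V = ΣQ_DR · Δt = 264.0 × 5400 = 1.43 × 10^6 ft³.

V ≈ 1.43 × 10^6 ft³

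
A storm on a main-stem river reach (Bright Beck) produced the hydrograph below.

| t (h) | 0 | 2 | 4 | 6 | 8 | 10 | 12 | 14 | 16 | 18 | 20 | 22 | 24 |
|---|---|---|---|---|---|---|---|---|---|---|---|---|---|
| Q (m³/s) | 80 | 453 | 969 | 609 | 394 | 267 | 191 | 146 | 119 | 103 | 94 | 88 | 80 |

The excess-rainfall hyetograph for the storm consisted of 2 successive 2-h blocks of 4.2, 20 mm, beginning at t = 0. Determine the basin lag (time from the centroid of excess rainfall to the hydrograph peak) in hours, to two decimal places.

t_L ≈ 1.35 h

Centroid of excess rainfall: t_c = Σ P_i·t̄_i / ΣP_i = 2.6529 h (block centres at 1, 3 h).
Hydrograph peak occurs at t = 4 h, so basin lag t_L = 4 − 2.6529 = 1.35 h.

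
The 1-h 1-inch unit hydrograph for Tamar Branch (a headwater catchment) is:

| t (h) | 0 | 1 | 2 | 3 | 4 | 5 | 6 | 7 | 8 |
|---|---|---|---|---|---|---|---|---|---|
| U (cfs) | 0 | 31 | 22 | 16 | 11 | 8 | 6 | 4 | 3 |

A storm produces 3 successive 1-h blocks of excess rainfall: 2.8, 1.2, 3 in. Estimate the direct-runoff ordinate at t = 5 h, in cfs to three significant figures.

By discrete convolution, Q_j = Σ (P_i / 1 in) · U_{j−i}.
At t = 5 h (j=5): Q = (2.8/1)·8 + (1.2/1)·11 + (3/1)·16 = 83.6 cfs.

Q ≈ 83.6 cfs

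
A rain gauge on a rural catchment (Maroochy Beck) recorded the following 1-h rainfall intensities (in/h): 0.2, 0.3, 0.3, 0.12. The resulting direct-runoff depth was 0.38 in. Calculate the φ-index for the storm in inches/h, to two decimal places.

Only the 3 blocks with intensity above φ contribute runoff: 0.2, 0.3, 0.3 in/h.
Σ(I−φ)·Δt = d  ⇒  (0.2+0.3+0.3 − 3φ)·1 = 0.38
φ = (0.8000 − 0.38/1) / 3 = 0.14 in/h.

φ ≈ 0.14 in/h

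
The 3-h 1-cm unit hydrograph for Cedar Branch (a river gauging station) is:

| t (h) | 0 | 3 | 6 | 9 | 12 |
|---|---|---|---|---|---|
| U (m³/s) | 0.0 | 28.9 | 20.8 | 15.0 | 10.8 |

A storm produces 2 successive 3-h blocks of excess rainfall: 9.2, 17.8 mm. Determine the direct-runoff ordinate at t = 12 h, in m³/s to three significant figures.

Q ≈ 36.6 m³/s

By discrete convolution, Q_j = Σ (P_i / 10 mm) · U_{j−i}.
At t = 12 h (j=4): Q = (9.2/10)·10.8 + (17.8/10)·15.0 = 36.6 m³/s.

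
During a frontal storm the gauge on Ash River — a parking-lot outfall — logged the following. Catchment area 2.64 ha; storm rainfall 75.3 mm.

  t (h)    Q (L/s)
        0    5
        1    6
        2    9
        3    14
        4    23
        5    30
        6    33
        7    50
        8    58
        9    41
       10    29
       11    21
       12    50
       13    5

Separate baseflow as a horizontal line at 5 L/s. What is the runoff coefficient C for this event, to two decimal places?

ΣQ_DR = 304.0 L/s; V = ΣQ_DR·Δt = 1.094 × 10^6 L.
Runoff depth d = V / A = 41.45 mm.
C = d / P = 41.45 / 75.3 = 0.55.

C ≈ 0.55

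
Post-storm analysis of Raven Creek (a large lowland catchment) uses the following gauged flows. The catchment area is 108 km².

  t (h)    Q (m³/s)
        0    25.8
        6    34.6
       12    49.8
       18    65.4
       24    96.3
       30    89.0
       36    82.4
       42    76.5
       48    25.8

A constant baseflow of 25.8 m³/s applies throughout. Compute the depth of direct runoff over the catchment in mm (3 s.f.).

Direct runoff: 0.0, 8.8, 24.0, 39.6, 70.5, 63.2, 56.6, 50.7, 0.0 m³/s; ΣQ_DR = 313.4 m³/s.
V = ΣQ_DR · Δt = 313.4 × 21600 s = 6.769 × 10^6 m³.
Over A = 108 km², depth = V / A = 62.7 mm.

d ≈ 62.7 mm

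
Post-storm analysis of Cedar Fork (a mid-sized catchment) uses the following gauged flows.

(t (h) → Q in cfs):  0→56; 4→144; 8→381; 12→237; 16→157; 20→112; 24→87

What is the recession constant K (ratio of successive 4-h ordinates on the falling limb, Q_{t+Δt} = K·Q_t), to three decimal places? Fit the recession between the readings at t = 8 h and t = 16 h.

K ≈ 0.642

Using the recession-limb readings at t = 8 h and t = 16 h: Q falls from 381 to 157 cfs over 2 intervals.
K = (Q₂/Q₁)^(1/2) = (157/381)^(1/2) = 0.642.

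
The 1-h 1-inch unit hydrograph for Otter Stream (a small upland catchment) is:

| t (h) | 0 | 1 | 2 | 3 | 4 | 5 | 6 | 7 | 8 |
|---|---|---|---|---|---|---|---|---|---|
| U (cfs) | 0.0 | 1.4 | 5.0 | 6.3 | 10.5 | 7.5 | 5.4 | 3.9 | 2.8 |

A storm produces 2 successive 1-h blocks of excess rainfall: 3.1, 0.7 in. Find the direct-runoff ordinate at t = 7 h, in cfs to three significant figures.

Q ≈ 15.9 cfs

By discrete convolution, Q_j = Σ (P_i / 1 in) · U_{j−i}.
At t = 7 h (j=7): Q = (3.1/1)·3.9 + (0.7/1)·5.4 = 15.9 cfs.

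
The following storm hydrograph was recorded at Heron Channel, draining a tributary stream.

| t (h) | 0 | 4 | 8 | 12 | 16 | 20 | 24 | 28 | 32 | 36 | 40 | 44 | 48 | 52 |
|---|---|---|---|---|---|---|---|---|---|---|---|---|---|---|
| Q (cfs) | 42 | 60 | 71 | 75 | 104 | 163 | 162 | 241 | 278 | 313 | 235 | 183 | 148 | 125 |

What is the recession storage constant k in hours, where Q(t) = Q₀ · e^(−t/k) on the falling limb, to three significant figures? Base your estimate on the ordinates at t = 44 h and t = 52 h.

On the falling limb, Q drops from 183 to 125 cfs between t = 44 h and t = 52 h (Δt = 8 h).
k = −Δt / ln(Q₂/Q₁) = −8 / ln(125/183) = 21.0 h.

k ≈ 21.0 h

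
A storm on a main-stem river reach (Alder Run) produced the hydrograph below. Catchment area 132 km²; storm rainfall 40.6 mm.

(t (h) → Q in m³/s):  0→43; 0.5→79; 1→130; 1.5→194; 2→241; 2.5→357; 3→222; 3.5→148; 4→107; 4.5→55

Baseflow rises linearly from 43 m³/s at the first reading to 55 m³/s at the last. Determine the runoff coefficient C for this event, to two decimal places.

C ≈ 0.36

ΣQ_DR = 1086 m³/s; V = ΣQ_DR·Δt = 1.955 × 10^6 m³.
Runoff depth d = V / A = 14.81 mm.
C = d / P = 14.81 / 40.6 = 0.36.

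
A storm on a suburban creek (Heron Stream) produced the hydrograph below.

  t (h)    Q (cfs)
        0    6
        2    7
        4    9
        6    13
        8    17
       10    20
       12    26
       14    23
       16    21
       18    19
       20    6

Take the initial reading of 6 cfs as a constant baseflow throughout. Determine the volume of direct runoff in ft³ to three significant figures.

Direct-runoff ordinates (Q − Q_b): 0.0, 1.0, 3.0, 7.0, 11.0, 14.0, 20.0, 17.0, 15.0, 13.0, 0.0 cfs.
ΣQ_DR = 101.0 cfs.
With Δt = 2 h = 7200 s, V = ΣQ_DR · Δt = 101.0 × 7200 = 7.27 × 10^5 ft³.

V ≈ 7.27 × 10^5 ft³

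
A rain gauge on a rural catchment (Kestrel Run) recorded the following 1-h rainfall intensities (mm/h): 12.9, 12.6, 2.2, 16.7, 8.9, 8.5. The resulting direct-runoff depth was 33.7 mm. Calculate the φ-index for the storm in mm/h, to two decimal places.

φ ≈ 5.18 mm/h

Only the 5 blocks with intensity above φ contribute runoff: 12.9, 12.6, 16.7, 8.9, 8.5 mm/h.
Σ(I−φ)·Δt = d  ⇒  (12.9+12.6+16.7+8.9+8.5 − 5φ)·1 = 33.7
φ = (59.60 − 33.7/1) / 5 = 5.18 mm/h.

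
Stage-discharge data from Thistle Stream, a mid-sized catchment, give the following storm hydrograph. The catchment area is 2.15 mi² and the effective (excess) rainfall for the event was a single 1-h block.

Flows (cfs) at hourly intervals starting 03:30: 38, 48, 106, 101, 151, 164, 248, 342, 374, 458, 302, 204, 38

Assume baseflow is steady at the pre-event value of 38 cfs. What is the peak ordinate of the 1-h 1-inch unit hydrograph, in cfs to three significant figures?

Direct runoff: 0.0, 10.0, 68.0, 63.0, 113.0, 126.0, 210.0, 304.0, 336.0, 420.0, 264.0, 166.0, 0.0 cfs; ΣQ_DR = 2080 cfs, peak = 420.0 cfs.
Runoff depth d = ΣQ_DR·Δt / A = 2080 × 3600 / (2.15 mi²) = 1.499 in.
The 1-inch UH is the DRH scaled by (1 in)/d, so U_p = 420.0 × 1/1.499 = 280 cfs.

U_p ≈ 280 cfs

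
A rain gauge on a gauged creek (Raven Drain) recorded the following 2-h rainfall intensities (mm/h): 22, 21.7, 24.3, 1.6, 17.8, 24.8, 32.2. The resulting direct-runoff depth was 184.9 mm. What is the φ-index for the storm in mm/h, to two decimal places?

Only the 6 blocks with intensity above φ contribute runoff: 22, 21.7, 24.3, 17.8, 24.8, 32.2 mm/h.
Σ(I−φ)·Δt = d  ⇒  (22+21.7+24.3+17.8+24.8+32.2 − 6φ)·2 = 184.9
φ = (142.8 − 184.9/2) / 6 = 8.39 mm/h.

φ ≈ 8.39 mm/h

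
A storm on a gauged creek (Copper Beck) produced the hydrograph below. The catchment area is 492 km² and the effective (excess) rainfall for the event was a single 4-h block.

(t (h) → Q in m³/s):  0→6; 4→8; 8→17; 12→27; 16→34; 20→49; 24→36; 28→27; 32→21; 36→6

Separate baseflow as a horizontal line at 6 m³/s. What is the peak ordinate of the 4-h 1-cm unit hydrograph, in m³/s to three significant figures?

U_p ≈ 85.9 m³/s

Direct runoff: 0.0, 2.0, 11.0, 21.0, 28.0, 43.0, 30.0, 21.0, 15.0, 0.0 m³/s; ΣQ_DR = 171.0 m³/s, peak = 43.0 m³/s.
Runoff depth d = ΣQ_DR·Δt / A = 171.0 × 14400 / (492 km²) = 5.005 mm.
The 1-cm UH is the DRH scaled by (10 mm)/d, so U_p = 43.0 × 10/5.005 = 85.9 m³/s.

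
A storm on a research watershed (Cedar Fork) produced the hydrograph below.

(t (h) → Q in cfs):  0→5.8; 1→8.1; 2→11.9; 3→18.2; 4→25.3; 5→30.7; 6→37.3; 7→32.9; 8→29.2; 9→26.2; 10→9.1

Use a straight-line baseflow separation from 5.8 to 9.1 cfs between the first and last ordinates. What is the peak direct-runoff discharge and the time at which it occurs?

Subtracting baseflow gives direct-runoff ordinates: 0.00, 1.97, 5.44, 11.41, 18.18, 23.25, 29.52, 24.79, 20.76, 17.43, 0.00 cfs.
The maximum is 29.52 cfs, occurring at the reading for t = 6 h.

Q_p = 29.52 cfs at t = 6 h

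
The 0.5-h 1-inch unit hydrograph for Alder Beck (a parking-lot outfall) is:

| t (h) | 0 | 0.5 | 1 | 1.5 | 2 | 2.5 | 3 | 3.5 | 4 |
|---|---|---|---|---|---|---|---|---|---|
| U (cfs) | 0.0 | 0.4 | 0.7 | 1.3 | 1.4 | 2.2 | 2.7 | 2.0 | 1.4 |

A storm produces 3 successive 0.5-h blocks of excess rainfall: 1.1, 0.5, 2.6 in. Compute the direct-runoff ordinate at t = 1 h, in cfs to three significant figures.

By discrete convolution, Q_j = Σ (P_i / 1 in) · U_{j−i}.
At t = 1 h (j=2): Q = (1.1/1)·0.7 + (0.5/1)·0.4 + (2.6/1)·0.0 = 0.970 cfs.

Q ≈ 0.970 cfs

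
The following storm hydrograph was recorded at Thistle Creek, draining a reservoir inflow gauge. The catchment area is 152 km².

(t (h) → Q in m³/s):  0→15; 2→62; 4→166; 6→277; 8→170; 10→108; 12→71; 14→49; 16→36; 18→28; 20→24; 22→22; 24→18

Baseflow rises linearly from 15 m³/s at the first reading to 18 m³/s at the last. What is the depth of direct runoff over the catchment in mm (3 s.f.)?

d ≈ 39.4 mm

Direct runoff: 0.00, 46.75, 150.50, 261.25, 154.00, 91.75, 54.50, 32.25, 19.00, 10.75, 6.50, 4.25, 0.00 m³/s; ΣQ_DR = 831.5 m³/s.
V = ΣQ_DR · Δt = 831.5 × 7200 s = 5.987 × 10^6 m³.
Over A = 152 km², depth = V / A = 39.4 mm.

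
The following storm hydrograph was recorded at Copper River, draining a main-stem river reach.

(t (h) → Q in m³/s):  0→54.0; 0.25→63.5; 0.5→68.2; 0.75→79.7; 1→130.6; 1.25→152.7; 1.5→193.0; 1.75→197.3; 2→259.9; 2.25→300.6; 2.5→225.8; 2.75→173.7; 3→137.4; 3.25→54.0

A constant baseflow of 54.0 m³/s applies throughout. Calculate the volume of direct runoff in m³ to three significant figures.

Direct-runoff ordinates (Q − Q_b): 0.0, 9.5, 14.2, 25.7, 76.6, 98.7, 139.0, 143.3, 205.9, 246.6, 171.8, 119.7, 83.4, 0.0 m³/s.
ΣQ_DR = 1334 m³/s.
With Δt = 0.25 h = 900 s, V = ΣQ_DR · Δt = 1334 × 900 = 1.20 × 10^6 m³.

V ≈ 1.20 × 10^6 m³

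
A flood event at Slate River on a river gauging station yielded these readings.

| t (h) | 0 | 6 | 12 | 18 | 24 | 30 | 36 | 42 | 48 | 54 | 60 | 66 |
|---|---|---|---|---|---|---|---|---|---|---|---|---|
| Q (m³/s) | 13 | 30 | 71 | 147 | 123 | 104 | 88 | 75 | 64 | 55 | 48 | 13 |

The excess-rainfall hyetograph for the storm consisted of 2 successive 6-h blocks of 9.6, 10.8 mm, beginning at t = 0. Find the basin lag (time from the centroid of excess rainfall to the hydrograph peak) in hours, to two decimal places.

Centroid of excess rainfall: t_c = Σ P_i·t̄_i / ΣP_i = 6.1765 h (block centres at 3, 9 h).
Hydrograph peak occurs at t = 18 h, so basin lag t_L = 18 − 6.1765 = 11.82 h.

t_L ≈ 11.82 h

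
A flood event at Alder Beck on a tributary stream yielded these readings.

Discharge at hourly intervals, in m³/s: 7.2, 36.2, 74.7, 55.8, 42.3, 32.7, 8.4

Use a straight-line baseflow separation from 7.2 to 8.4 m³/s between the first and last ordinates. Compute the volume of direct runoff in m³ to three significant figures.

V ≈ 7.30 × 10^5 m³

Direct-runoff ordinates (Q − Q_b): 0.00, 28.80, 67.10, 48.00, 34.30, 24.50, 0.00 m³/s.
ΣQ_DR = 202.7 m³/s.
With Δt = 1 h = 3600 s, V = ΣQ_DR · Δt = 202.7 × 3600 = 7.30 × 10^5 m³.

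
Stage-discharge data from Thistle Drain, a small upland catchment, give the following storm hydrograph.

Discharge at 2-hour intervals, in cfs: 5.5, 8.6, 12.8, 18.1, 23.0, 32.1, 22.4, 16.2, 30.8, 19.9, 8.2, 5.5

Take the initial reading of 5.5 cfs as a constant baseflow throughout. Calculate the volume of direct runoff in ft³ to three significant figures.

V ≈ 9.87 × 10^5 ft³

Direct-runoff ordinates (Q − Q_b): 0.0, 3.1, 7.3, 12.6, 17.5, 26.6, 16.9, 10.7, 25.3, 14.4, 2.7, 0.0 cfs.
ΣQ_DR = 137.1 cfs.
With Δt = 2 h = 7200 s, V = ΣQ_DR · Δt = 137.1 × 7200 = 9.87 × 10^5 ft³.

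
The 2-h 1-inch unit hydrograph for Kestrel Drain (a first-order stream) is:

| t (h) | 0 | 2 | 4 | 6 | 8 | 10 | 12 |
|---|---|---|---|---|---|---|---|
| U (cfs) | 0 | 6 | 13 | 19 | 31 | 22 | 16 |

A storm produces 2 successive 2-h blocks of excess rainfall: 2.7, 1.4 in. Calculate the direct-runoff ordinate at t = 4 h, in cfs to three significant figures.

By discrete convolution, Q_j = Σ (P_i / 1 in) · U_{j−i}.
At t = 4 h (j=2): Q = (2.7/1)·13 + (1.4/1)·6 = 43.5 cfs.

Q ≈ 43.5 cfs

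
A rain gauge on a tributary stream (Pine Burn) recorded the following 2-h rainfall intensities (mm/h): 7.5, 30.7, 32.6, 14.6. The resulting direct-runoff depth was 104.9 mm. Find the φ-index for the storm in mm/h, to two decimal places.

Only the 3 blocks with intensity above φ contribute runoff: 30.7, 32.6, 14.6 mm/h.
Σ(I−φ)·Δt = d  ⇒  (30.7+32.6+14.6 − 3φ)·2 = 104.9
φ = (77.90 − 104.9/2) / 3 = 8.48 mm/h.

φ ≈ 8.48 mm/h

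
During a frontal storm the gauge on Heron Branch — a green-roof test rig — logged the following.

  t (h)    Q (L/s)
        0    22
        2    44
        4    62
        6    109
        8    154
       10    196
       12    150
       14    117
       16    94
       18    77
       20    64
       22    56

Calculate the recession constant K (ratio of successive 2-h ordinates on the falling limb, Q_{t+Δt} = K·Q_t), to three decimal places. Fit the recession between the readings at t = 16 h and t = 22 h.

Using the recession-limb readings at t = 16 h and t = 22 h: Q falls from 94 to 56 L/s over 3 intervals.
K = (Q₂/Q₁)^(1/3) = (56/94)^(1/3) = 0.841.

K ≈ 0.841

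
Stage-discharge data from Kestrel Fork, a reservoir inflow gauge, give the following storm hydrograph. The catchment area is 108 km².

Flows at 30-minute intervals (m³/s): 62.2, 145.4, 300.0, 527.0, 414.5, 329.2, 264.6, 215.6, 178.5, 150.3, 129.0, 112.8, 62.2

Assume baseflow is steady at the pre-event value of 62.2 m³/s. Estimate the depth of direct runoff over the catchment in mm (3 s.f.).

Direct runoff: 0.0, 83.2, 237.8, 464.8, 352.3, 267.0, 202.4, 153.4, 116.3, 88.1, 66.8, 50.6, 0.0 m³/s; ΣQ_DR = 2083 m³/s.
V = ΣQ_DR · Δt = 2083 × 1800 s = 3.749 × 10^6 m³.
Over A = 108 km², depth = V / A = 34.7 mm.

d ≈ 34.7 mm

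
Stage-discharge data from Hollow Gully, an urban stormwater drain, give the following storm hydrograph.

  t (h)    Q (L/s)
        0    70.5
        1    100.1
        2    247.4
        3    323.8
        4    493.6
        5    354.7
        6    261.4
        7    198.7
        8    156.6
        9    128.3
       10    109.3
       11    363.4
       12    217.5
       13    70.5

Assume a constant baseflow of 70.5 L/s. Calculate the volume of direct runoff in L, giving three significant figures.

Direct-runoff ordinates (Q − Q_b): 0.0, 29.6, 176.9, 253.3, 423.1, 284.2, 190.9, 128.2, 86.1, 57.8, 38.8, 292.9, 147.0, 0.0 L/s.
ΣQ_DR = 2109 L/s.
With Δt = 1 h = 3600 s, V = ΣQ_DR · Δt = 2109 × 3600 = 7.59 × 10^6 L.

V ≈ 7.59 × 10^6 L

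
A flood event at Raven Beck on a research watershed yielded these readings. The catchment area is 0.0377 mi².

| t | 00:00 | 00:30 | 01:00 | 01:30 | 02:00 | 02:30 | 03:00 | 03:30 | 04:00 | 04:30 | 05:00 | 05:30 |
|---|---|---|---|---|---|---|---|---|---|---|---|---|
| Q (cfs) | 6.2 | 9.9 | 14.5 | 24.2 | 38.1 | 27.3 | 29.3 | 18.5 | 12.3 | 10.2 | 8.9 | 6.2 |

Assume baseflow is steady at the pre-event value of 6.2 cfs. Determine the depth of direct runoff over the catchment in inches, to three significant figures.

d ≈ 2.70 in

Direct runoff: 0.0, 3.7, 8.3, 18.0, 31.9, 21.1, 23.1, 12.3, 6.1, 4.0, 2.7, 0.0 cfs; ΣQ_DR = 131.2 cfs.
V = ΣQ_DR · Δt = 131.2 × 1800 s = 2.362 × 10^5 ft³.
Over A = 0.0377 mi², depth = V / A = 2.70 in.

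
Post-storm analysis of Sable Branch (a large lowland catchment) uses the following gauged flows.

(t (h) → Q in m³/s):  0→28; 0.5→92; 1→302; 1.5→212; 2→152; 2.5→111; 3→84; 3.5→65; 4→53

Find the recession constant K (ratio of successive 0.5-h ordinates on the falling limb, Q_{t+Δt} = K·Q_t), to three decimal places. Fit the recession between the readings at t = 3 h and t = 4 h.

Using the recession-limb readings at t = 3 h and t = 4 h: Q falls from 84 to 53 m³/s over 2 intervals.
K = (Q₂/Q₁)^(1/2) = (53/84)^(1/2) = 0.794.

K ≈ 0.794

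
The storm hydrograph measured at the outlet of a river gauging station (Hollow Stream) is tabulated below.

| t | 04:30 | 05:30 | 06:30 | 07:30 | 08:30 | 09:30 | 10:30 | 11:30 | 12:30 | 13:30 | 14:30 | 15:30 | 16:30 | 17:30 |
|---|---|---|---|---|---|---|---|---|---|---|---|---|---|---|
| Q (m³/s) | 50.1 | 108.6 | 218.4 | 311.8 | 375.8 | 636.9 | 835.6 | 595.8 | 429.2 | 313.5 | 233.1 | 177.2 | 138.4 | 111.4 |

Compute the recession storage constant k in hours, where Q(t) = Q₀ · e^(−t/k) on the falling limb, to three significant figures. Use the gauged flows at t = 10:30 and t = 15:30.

k ≈ 3.22 h

On the falling limb, Q drops from 835.6 to 177.2 m³/s between t = 10:30 and t = 15:30 (Δt = 5 h).
k = −Δt / ln(Q₂/Q₁) = −5 / ln(177.2/835.6) = 3.22 h.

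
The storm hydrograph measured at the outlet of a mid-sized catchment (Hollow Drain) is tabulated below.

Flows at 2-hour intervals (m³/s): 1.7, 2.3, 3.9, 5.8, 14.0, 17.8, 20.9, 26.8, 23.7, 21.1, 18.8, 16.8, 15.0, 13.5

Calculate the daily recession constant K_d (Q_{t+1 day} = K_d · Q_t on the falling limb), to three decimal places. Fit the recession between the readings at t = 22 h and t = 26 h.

Between t = 22 h and t = 26 h the flow falls from 16.8 to 13.5 m³/s over 2×2 h = 4 h.
Per-interval ratio K = (13.5/16.8)^(1/2) = 0.8964; K_d = K^(24/2) = 0.269.

K_d ≈ 0.269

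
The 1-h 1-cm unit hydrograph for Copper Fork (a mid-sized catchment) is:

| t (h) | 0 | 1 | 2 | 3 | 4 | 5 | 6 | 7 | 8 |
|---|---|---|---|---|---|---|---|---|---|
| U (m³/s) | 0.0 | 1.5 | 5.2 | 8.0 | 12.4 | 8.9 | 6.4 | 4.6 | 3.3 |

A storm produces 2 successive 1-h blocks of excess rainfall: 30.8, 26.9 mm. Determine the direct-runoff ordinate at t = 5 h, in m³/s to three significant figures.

Q ≈ 60.8 m³/s

By discrete convolution, Q_j = Σ (P_i / 10 mm) · U_{j−i}.
At t = 5 h (j=5): Q = (30.8/10)·8.9 + (26.9/10)·12.4 = 60.8 m³/s.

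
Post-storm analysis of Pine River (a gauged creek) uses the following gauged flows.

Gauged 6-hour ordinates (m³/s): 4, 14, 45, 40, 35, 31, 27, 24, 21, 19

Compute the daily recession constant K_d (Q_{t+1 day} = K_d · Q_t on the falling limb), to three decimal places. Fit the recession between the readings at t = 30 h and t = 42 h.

K_d ≈ 0.599

Between t = 30 h and t = 42 h the flow falls from 31 to 24 m³/s over 2×6 h = 12 h.
Per-interval ratio K = (24/31)^(1/2) = 0.8799; K_d = K^(24/6) = 0.599.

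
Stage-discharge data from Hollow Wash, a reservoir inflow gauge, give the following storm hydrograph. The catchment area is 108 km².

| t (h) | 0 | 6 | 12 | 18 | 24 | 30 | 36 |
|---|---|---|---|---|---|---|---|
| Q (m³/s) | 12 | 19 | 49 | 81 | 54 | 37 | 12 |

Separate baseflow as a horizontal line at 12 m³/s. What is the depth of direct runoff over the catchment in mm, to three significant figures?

Direct runoff: 0.0, 7.0, 37.0, 69.0, 42.0, 25.0, 0.0 m³/s; ΣQ_DR = 180.0 m³/s.
V = ΣQ_DR · Δt = 180.0 × 21600 s = 3.888 × 10^6 m³.
Over A = 108 km², depth = V / A = 36.0 mm.

d ≈ 36.0 mm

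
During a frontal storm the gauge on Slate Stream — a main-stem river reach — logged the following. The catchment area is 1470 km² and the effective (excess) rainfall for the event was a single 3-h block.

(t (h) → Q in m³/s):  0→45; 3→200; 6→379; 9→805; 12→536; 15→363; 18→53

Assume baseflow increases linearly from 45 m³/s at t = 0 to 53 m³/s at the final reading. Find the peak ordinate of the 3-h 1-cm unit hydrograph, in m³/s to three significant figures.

U_p ≈ 505 m³/s

Direct runoff: 0.00, 153.67, 331.33, 756.00, 485.67, 311.33, 0.00 m³/s; ΣQ_DR = 2038 m³/s, peak = 756.00 m³/s.
Runoff depth d = ΣQ_DR·Δt / A = 2038 × 10800 / (1470 km²) = 14.97 mm.
The 1-cm UH is the DRH scaled by (10 mm)/d, so U_p = 756.00 × 10/14.97 = 505 m³/s.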